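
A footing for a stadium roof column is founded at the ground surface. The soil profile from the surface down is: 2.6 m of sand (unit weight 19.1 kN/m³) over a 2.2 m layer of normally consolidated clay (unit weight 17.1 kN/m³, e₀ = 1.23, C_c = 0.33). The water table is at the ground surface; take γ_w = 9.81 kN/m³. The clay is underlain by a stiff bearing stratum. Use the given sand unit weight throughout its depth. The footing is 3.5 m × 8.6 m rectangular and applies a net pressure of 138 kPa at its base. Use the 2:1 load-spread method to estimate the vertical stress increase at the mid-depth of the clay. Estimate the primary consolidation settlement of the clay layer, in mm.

S_c ≈ 127 mm

Mid-depth of clay below the ground surface: z = 2.6 + 2.2/2 = 3.7 m.
Total vertical stress at mid-clay: σ_v = 19.1×2.6 + 17.1×1.1 = 68.47 kPa.
Pore pressure: u = 9.81×(3.7 − 0) = 36.297 kPa.
Initial effective stress: σ'_0 = σ_v − u = 68.47 − 36.297 = 32.173 kPa.
Stress increase at mid-clay by the 2:1 spreading method:
Δσ = qBL/((B+z)(L+z)) = 138×3.5×8.6/((3.5+3.7)(8.6+3.7)) = 46.904 kPa
Final effective stress: σ'_f = σ'_0 + Δσ = 32.173 + 46.904 = 79.077 kPa.
Normally consolidated clay, so the full stress increment lies on the virgin compression line:
S_c = C_c·H/(1+e₀)·log₁₀(σ'_f/σ'_0) = 0.33×2.2/(1+1.23)×log₁₀(79.077/32.173)
    = 0.32556 × 0.39056 = 0.1272 m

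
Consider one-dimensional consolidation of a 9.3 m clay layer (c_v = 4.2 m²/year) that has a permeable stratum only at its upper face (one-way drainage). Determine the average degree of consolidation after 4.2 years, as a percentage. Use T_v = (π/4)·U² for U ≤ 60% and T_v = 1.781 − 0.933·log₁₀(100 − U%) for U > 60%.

Drainage path length: H_d = H = 9.3 m (single drainage).
T_v = c_v·t/H_d² = 4.2×4.2/9.3² = 0.20395.
T_v = 0.20395 corresponds to the U ≤ 60% branch:
U = √(4T_v/π) = 0.5096

U ≈ 51 %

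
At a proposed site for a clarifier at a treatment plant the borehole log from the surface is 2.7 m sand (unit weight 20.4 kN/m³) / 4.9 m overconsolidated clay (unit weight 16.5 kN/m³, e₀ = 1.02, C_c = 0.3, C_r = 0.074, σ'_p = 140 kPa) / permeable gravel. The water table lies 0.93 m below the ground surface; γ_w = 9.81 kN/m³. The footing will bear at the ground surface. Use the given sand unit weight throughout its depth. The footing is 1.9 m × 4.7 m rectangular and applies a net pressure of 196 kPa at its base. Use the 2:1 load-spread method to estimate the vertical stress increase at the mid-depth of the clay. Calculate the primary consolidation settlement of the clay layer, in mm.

Mid-depth of clay below the ground surface: z = 2.7 + 4.9/2 = 5.15 m.
Total vertical stress at mid-clay: σ_v = 20.4×2.7 + 16.5×2.45 = 95.505 kPa.
Pore pressure: u = 9.81×(5.15 − 0.93) = 41.398 kPa.
Initial effective stress: σ'_0 = σ_v − u = 95.505 − 41.398 = 54.107 kPa.
Stress increase at mid-clay by the 2:1 spreading method:
Δσ = qBL/((B+z)(L+z)) = 196×1.9×4.7/((1.9+5.15)(4.7+5.15)) = 25.205 kPa
Final effective stress: σ'_f = 54.107 + 25.205 = 79.312 kPa.
σ'_f = 79.312 ≤ σ'_p = 140 kPa, so the clay remains overconsolidated and only the recompression index applies:
S_c = C_r·H/(1+e₀)·log₁₀(σ'_f/σ'_0) = 0.074×4.9/2.02×log₁₀(79.312/54.107)
    = 0.1795 × 0.16609 = 0.02981 m

S_c ≈ 29.8 mm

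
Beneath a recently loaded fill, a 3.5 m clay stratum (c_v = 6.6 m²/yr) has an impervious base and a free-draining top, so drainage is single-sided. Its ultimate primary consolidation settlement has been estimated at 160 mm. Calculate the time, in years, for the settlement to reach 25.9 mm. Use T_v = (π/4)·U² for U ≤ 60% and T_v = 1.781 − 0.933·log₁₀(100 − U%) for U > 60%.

t ≈ 0.0382 years

Drainage path length: H_d = H = 3.5 m (single drainage).
U = S(t)/S_ult = 25.9/160 = 0.1619.
U ≤ 60%: T_v = (π/4)·U² = (π/4)×0.16187² = 0.02058.
t = T_v·H_d²/c_v = 0.02058×3.5²/6.6 = 0.0382 years.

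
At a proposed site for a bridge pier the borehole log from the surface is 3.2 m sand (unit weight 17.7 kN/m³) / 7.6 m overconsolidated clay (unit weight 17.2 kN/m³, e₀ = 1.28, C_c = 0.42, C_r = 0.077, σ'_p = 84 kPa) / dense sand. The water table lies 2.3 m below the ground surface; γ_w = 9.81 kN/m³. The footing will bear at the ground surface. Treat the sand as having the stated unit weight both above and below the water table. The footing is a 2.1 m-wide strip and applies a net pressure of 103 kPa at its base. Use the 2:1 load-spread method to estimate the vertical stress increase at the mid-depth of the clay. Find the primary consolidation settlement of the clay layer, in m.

S_c ≈ 0.115 m

Mid-depth of clay below the ground surface: z = 3.2 + 7.6/2 = 7 m.
Total vertical stress at mid-clay: σ_v = 17.7×3.2 + 17.2×3.8 = 122 kPa.
Pore pressure: u = 9.81×(7 − 2.3) = 46.107 kPa.
Initial effective stress: σ'_0 = σ_v − u = 122 − 46.107 = 75.893 kPa.
Stress increase at mid-clay by the 2:1 spreading method:
Δσ = qB/(B+z) = 103×2.1/(2.1+7) = 23.769 kPa
Final effective stress: σ'_f = 75.893 + 23.769 = 99.662 kPa.
σ'_f = 99.662 > σ'_p = 84 kPa, so the stress path crosses the preconsolidation pressure — recompression up to σ'_p, then virgin compression beyond:
S_c = H/(1+e₀)·[C_r·log₁₀(σ'_p/σ'_0) + C_c·log₁₀(σ'_f/σ'_p)]
    = 7.6/2.28 × [0.077×log₁₀(84/75.893) + 0.42×log₁₀(99.662/84)]
    = 3.3333 × [0.003394 + 0.031185] = 0.1153 m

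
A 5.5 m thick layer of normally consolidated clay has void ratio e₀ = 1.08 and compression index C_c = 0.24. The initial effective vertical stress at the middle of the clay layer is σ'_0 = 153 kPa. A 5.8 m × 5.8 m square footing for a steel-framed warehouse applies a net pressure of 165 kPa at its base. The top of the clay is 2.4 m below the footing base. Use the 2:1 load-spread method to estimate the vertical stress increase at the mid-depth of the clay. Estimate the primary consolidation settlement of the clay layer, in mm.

S_c ≈ 72.8 mm

Mid-depth of clay below the footing base: z = 2.4 + 5.5/2 = 5.15 m.
Stress increase at mid-clay by the 2:1 spreading method:
Δσ = qBL/((B+z)(L+z)) = 165×5.8×5.8/((5.8+5.15)(5.8+5.15)) = 46.293 kPa
Final effective stress: σ'_f = σ'_0 + Δσ = 153 + 46.293 = 199.29 kPa.
Normally consolidated clay, so the full stress increment lies on the virgin compression line:
S_c = C_c·H/(1+e₀)·log₁₀(σ'_f/σ'_0) = 0.24×5.5/(1+1.08)×log₁₀(199.29/153)
    = 0.63462 × 0.11479 = 0.07285 m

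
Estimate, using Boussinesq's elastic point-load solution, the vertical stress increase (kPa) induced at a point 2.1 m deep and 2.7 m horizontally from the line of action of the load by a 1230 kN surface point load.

Δσ_z ≈ 11.6 kPa

Boussinesq vertical stress below a point load on an elastic half-space:
Δσ_z = 3P/(2πz²) · [1 + (r/z)²]^(−5/2)
r/z = 2.7/2.1 = 1.2857; [1+(r/z)²]^(−5/2) = 0.087223.
Δσ_z = 3×1230/(2π×2.1²) × 0.087223 = 133.17 × 0.087223 = 11.62 kPa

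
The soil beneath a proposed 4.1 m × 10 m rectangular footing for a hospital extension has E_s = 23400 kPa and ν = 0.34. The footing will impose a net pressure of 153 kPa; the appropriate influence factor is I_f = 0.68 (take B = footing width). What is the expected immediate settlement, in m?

Immediate (elastic) settlement: S_e = q·B·(1−ν²)/E_s · I_f.
S_e = 153 × 4.1 × (1 − 0.34²) / 23400 × 0.68
    = 153 × 4.1 × 0.8844 / 23400 × 0.68
    = 0.01612 m

S_e ≈ 0.0161 m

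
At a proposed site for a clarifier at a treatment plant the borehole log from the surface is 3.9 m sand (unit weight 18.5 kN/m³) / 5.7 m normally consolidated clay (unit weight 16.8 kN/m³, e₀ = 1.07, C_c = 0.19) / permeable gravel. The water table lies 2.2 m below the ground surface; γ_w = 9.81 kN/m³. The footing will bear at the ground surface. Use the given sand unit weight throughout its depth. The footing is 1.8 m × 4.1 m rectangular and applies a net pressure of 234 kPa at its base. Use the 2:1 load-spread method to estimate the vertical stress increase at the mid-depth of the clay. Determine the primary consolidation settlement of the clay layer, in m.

S_c ≈ 0.0501 m

Mid-depth of clay below the ground surface: z = 3.9 + 5.7/2 = 6.75 m.
Total vertical stress at mid-clay: σ_v = 18.5×3.9 + 16.8×2.85 = 120.03 kPa.
Pore pressure: u = 9.81×(6.75 − 2.2) = 44.636 kPa.
Initial effective stress: σ'_0 = σ_v − u = 120.03 − 44.636 = 75.394 kPa.
Stress increase at mid-clay by the 2:1 spreading method:
Δσ = qBL/((B+z)(L+z)) = 234×1.8×4.1/((1.8+6.75)(4.1+6.75)) = 18.616 kPa
Final effective stress: σ'_f = σ'_0 + Δσ = 75.394 + 18.616 = 94.01 kPa.
Normally consolidated clay, so the full stress increment lies on the virgin compression line:
S_c = C_c·H/(1+e₀)·log₁₀(σ'_f/σ'_0) = 0.19×5.7/(1+1.07)×log₁₀(94.01/75.394)
    = 0.52319 × 0.095837 = 0.05014 m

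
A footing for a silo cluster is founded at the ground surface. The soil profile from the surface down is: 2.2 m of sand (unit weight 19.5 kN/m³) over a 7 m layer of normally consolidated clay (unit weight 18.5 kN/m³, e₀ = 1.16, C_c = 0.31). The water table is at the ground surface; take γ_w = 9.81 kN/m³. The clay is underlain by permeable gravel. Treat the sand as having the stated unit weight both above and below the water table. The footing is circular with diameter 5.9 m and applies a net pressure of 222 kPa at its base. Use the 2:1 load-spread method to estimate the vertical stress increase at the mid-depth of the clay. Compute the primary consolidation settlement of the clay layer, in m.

Mid-depth of clay below the ground surface: z = 2.2 + 7/2 = 5.7 m.
Total vertical stress at mid-clay: σ_v = 19.5×2.2 + 18.5×3.5 = 107.65 kPa.
Pore pressure: u = 9.81×(5.7 − 0) = 55.917 kPa.
Initial effective stress: σ'_0 = σ_v − u = 107.65 − 55.917 = 51.733 kPa.
Stress increase at mid-clay by the 2:1 spreading method:
Δσ ≈ qD²/(D+z)² = 222×5.9²/(5.9+5.7)² = 57.43 kPa
Final effective stress: σ'_f = σ'_0 + Δσ = 51.733 + 57.43 = 109.16 kPa.
Normally consolidated clay, so the full stress increment lies on the virgin compression line:
S_c = C_c·H/(1+e₀)·log₁₀(σ'_f/σ'_0) = 0.31×7/(1+1.16)×log₁₀(109.16/51.733)
    = 1.0046 × 0.3243 = 0.3258 m

S_c ≈ 0.326 m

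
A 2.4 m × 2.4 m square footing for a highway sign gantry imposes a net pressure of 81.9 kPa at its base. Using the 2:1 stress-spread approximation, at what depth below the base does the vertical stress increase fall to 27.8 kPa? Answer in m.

2:1 spreading — at depth z the loaded area has grown by z in each plan dimension:
qB²/(B+z)² = Δσ_z ⇒ z = B(√(q/Δσ_z) − 1) = 2.4×(√(81.9/27.8) − 1) = 1.719 m

z ≈ 1.72 m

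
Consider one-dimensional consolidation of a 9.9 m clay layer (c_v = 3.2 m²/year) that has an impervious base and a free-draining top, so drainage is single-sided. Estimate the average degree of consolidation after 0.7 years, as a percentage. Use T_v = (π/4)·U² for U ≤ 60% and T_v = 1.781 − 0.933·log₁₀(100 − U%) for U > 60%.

U ≈ 17.1 %

Drainage path length: H_d = H = 9.9 m (single drainage).
T_v = c_v·t/H_d² = 3.2×0.7/9.9² = 0.022855.
T_v = 0.022855 corresponds to the U ≤ 60% branch:
U = √(4T_v/π) = 0.1706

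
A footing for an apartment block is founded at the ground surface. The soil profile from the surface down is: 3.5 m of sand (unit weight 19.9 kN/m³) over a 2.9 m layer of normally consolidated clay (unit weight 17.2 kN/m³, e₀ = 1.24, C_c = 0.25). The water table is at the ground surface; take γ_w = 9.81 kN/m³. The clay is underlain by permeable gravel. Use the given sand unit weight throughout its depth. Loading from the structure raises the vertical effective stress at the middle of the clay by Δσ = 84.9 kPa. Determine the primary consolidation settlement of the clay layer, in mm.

Mid-depth of clay below the ground surface: z = 3.5 + 2.9/2 = 4.95 m.
Total vertical stress at mid-clay: σ_v = 19.9×3.5 + 17.2×1.45 = 94.59 kPa.
Pore pressure: u = 9.81×(4.95 − 0) = 48.56 kPa.
Initial effective stress: σ'_0 = σ_v − u = 94.59 − 48.56 = 46.03 kPa.
Final effective stress: σ'_f = σ'_0 + Δσ = 46.03 + 84.9 = 130.93 kPa.
Normally consolidated clay, so the full stress increment lies on the virgin compression line:
S_c = C_c·H/(1+e₀)·log₁₀(σ'_f/σ'_0) = 0.25×2.9/(1+1.24)×log₁₀(130.93/46.03)
    = 0.32366 × 0.454 = 0.1469 m

S_c ≈ 147 mm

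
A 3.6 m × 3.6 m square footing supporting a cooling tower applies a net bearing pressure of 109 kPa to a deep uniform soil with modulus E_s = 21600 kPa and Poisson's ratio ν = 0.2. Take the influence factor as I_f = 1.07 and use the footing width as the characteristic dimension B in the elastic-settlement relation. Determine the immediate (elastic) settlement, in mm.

Immediate (elastic) settlement: S_e = q·B·(1−ν²)/E_s · I_f.
S_e = 109 × 3.6 × (1 − 0.2²) / 21600 × 1.07
    = 109 × 3.6 × 0.96 / 21600 × 1.07
    = 0.01866 m = 18.66 mm

S_e ≈ 18.7 mm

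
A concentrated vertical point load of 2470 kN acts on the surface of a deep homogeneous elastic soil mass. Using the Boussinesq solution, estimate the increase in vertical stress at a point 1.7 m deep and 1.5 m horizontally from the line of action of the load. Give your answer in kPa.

Δσ_z ≈ 96.7 kPa

Boussinesq vertical stress below a point load on an elastic half-space:
Δσ_z = 3P/(2πz²) · [1 + (r/z)²]^(−5/2)
r/z = 1.5/1.7 = 0.88235; [1+(r/z)²]^(−5/2) = 0.23705.
Δσ_z = 3×2470/(2π×1.7²) × 0.23705 = 408.08 × 0.23705 = 96.74 kPa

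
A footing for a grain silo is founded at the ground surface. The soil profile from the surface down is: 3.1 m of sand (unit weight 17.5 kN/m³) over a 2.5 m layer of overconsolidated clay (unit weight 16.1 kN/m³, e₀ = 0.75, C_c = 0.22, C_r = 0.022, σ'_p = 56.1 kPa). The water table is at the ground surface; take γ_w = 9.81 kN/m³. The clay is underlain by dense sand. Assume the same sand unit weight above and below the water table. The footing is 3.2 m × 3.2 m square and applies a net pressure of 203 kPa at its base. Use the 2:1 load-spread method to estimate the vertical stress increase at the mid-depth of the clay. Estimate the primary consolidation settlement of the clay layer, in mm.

S_c ≈ 34.4 mm

Mid-depth of clay below the ground surface: z = 3.1 + 2.5/2 = 4.35 m.
Total vertical stress at mid-clay: σ_v = 17.5×3.1 + 16.1×1.25 = 74.375 kPa.
Pore pressure: u = 9.81×(4.35 − 0) = 42.673 kPa.
Initial effective stress: σ'_0 = σ_v − u = 74.375 − 42.673 = 31.702 kPa.
Stress increase at mid-clay by the 2:1 spreading method:
Δσ = qBL/((B+z)(L+z)) = 203×3.2×3.2/((3.2+4.35)(3.2+4.35)) = 36.467 kPa
Final effective stress: σ'_f = 31.702 + 36.467 = 68.169 kPa.
σ'_f = 68.169 > σ'_p = 56.1 kPa, so the stress path crosses the preconsolidation pressure — recompression up to σ'_p, then virgin compression beyond:
S_c = H/(1+e₀)·[C_r·log₁₀(σ'_p/σ'_0) + C_c·log₁₀(σ'_f/σ'_p)]
    = 2.5/1.75 × [0.022×log₁₀(56.1/31.702) + 0.22×log₁₀(68.169/56.1)]
    = 1.4286 × [0.0054533 + 0.018617] = 0.03439 m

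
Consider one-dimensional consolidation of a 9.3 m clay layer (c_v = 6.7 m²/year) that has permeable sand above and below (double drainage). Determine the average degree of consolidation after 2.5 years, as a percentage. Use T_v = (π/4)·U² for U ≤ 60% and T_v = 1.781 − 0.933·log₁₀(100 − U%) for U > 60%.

U ≈ 88 %

Drainage path length: H_d = H/2 = 4.65 m (double drainage).
T_v = c_v·t/H_d² = 6.7×2.5/4.65² = 0.77466.
T_v = 0.77466 corresponds to the U > 60% branch:
U = 1 − 10^((1.781 − T_v)/0.933)/100 = 0.8802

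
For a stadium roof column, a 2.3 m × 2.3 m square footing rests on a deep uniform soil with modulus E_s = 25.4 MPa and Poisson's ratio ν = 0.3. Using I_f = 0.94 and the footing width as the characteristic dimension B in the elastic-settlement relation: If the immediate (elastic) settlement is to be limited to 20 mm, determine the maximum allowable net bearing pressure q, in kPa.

E_s = 25.4 MPa = 25400 kPa.
S_e = q·B·(1−ν²)/E_s · I_f  ⇒  q = S_e·E_s / (B·(1−ν²)·I_f).
q = 0.02 × 25400 / (2.3 × 0.91 × 0.94) = 258.2 kPa

q ≈ 258 kPa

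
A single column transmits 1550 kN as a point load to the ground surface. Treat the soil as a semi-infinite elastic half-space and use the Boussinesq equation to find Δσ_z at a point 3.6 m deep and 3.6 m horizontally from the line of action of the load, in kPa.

Boussinesq vertical stress below a point load on an elastic half-space:
Δσ_z = 3P/(2πz²) · [1 + (r/z)²]^(−5/2)
r/z = 3.6/3.6 = 1; [1+(r/z)²]^(−5/2) = 0.17678.
Δσ_z = 3×1550/(2π×3.6²) × 0.17678 = 57.104 × 0.17678 = 10.09 kPa

Δσ_z ≈ 10.1 kPa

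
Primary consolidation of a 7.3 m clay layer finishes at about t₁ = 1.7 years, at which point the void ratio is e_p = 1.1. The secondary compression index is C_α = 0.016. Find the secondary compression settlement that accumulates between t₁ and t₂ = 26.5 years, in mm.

Secondary compression: S_s = C_α·H/(1+e_p)·log₁₀(t₂/t₁)
S_s = 0.016×7.3/(1+1.1)×log₁₀(26.5/1.7)
    = 0.05562 × 1.193 = 0.06634 m

S_s ≈ 66.3 mm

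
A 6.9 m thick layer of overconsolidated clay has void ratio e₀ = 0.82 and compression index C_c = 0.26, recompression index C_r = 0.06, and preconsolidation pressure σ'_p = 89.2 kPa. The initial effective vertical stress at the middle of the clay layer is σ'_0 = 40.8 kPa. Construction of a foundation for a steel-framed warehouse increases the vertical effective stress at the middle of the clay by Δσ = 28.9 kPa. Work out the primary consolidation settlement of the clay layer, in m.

Final effective stress: σ'_f = 40.8 + 28.9 = 69.7 kPa.
σ'_f = 69.7 ≤ σ'_p = 89.2 kPa, so the clay remains overconsolidated and only the recompression index applies:
S_c = C_r·H/(1+e₀)·log₁₀(σ'_f/σ'_0) = 0.06×6.9/1.82×log₁₀(69.7/40.8)
    = 0.22747 × 0.23257 = 0.0529 m

S_c ≈ 0.0529 m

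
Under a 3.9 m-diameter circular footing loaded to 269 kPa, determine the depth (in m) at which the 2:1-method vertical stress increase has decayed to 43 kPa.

z ≈ 5.85 m

2:1 spreading — at depth z the loaded area has grown by z in each plan dimension:
qD²/(D+z)² = Δσ_z ⇒ z = D(√(q/Δσ_z) − 1) = 3.9×(√(269/43) − 1) = 5.855 m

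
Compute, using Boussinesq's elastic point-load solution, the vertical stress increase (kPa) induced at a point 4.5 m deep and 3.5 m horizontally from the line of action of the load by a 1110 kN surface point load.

Boussinesq vertical stress below a point load on an elastic half-space:
Δσ_z = 3P/(2πz²) · [1 + (r/z)²]^(−5/2)
r/z = 3.5/4.5 = 0.77778; [1+(r/z)²]^(−5/2) = 0.30645.
Δσ_z = 3×1110/(2π×4.5²) × 0.30645 = 26.172 × 0.30645 = 8.02 kPa

Δσ_z ≈ 8.02 kPa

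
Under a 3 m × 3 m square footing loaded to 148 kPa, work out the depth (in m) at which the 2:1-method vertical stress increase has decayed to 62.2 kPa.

z ≈ 1.63 m

2:1 spreading — at depth z the loaded area has grown by z in each plan dimension:
qB²/(B+z)² = Δσ_z ⇒ z = B(√(q/Δσ_z) − 1) = 3×(√(148/62.2) − 1) = 1.628 m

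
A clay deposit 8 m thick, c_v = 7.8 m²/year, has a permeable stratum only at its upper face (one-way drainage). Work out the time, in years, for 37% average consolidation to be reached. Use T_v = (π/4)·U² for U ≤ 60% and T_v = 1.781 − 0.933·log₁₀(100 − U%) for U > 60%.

Drainage path length: H_d = H = 8 m (single drainage).
U ≤ 60%: T_v = (π/4)·U² = (π/4)×0.37² = 0.10752.
t = T_v·H_d²/c_v = 0.10752×8²/7.8 = 0.8822 years.

t ≈ 0.882 years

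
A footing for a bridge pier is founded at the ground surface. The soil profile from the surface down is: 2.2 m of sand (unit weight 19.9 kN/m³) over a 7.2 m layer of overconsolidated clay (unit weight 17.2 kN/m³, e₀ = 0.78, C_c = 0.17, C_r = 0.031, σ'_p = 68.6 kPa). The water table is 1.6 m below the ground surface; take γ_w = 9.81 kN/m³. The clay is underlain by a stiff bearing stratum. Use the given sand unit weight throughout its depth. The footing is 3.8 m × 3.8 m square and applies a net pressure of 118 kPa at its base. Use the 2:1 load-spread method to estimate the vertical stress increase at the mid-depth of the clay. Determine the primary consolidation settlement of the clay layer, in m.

Mid-depth of clay below the ground surface: z = 2.2 + 7.2/2 = 5.8 m.
Total vertical stress at mid-clay: σ_v = 19.9×2.2 + 17.2×3.6 = 105.7 kPa.
Pore pressure: u = 9.81×(5.8 − 1.6) = 41.202 kPa.
Initial effective stress: σ'_0 = σ_v − u = 105.7 − 41.202 = 64.498 kPa.
Stress increase at mid-clay by the 2:1 spreading method:
Δσ = qBL/((B+z)(L+z)) = 118×3.8×3.8/((3.8+5.8)(3.8+5.8)) = 18.489 kPa
Final effective stress: σ'_f = 64.498 + 18.489 = 82.987 kPa.
σ'_f = 82.987 > σ'_p = 68.6 kPa, so the stress path crosses the preconsolidation pressure — recompression up to σ'_p, then virgin compression beyond:
S_c = H/(1+e₀)·[C_r·log₁₀(σ'_p/σ'_0) + C_c·log₁₀(σ'_f/σ'_p)]
    = 7.2/1.78 × [0.031×log₁₀(68.6/64.498) + 0.17×log₁₀(82.987/68.6)]
    = 4.0449 × [0.00083011 + 0.014057] = 0.06022 m

S_c ≈ 0.0602 m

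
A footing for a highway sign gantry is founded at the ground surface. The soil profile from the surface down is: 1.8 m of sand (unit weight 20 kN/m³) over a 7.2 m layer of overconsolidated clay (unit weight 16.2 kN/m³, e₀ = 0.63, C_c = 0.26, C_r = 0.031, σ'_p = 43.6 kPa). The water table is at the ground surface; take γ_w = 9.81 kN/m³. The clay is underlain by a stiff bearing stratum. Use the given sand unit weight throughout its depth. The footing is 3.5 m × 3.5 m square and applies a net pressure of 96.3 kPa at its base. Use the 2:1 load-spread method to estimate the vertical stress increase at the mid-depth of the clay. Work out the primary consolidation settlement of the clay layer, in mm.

S_c ≈ 130 mm

Mid-depth of clay below the ground surface: z = 1.8 + 7.2/2 = 5.4 m.
Total vertical stress at mid-clay: σ_v = 20×1.8 + 16.2×3.6 = 94.32 kPa.
Pore pressure: u = 9.81×(5.4 − 0) = 52.974 kPa.
Initial effective stress: σ'_0 = σ_v − u = 94.32 − 52.974 = 41.346 kPa.
Stress increase at mid-clay by the 2:1 spreading method:
Δσ = qBL/((B+z)(L+z)) = 96.3×3.5×3.5/((3.5+5.4)(3.5+5.4)) = 14.893 kPa
Final effective stress: σ'_f = 41.346 + 14.893 = 56.239 kPa.
σ'_f = 56.239 > σ'_p = 43.6 kPa, so the stress path crosses the preconsolidation pressure — recompression up to σ'_p, then virgin compression beyond:
S_c = H/(1+e₀)·[C_r·log₁₀(σ'_p/σ'_0) + C_c·log₁₀(σ'_f/σ'_p)]
    = 7.2/1.63 × [0.031×log₁₀(43.6/41.346) + 0.26×log₁₀(56.239/43.6)]
    = 4.4172 × [0.00071464 + 0.028743] = 0.1301 m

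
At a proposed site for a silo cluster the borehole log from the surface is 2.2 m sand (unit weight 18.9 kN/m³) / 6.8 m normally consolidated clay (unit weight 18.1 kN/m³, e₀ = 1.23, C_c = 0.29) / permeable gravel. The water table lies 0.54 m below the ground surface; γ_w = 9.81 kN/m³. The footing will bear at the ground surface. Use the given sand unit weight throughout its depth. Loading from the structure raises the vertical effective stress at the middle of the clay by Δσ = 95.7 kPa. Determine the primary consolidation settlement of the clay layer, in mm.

S_c ≈ 394 mm

Mid-depth of clay below the ground surface: z = 2.2 + 6.8/2 = 5.6 m.
Total vertical stress at mid-clay: σ_v = 18.9×2.2 + 18.1×3.4 = 103.12 kPa.
Pore pressure: u = 9.81×(5.6 − 0.54) = 49.639 kPa.
Initial effective stress: σ'_0 = σ_v − u = 103.12 − 49.639 = 53.481 kPa.
Final effective stress: σ'_f = σ'_0 + Δσ = 53.481 + 95.7 = 149.18 kPa.
Normally consolidated clay, so the full stress increment lies on the virgin compression line:
S_c = C_c·H/(1+e₀)·log₁₀(σ'_f/σ'_0) = 0.29×6.8/(1+1.23)×log₁₀(149.18/53.481)
    = 0.8843 × 0.44551 = 0.394 m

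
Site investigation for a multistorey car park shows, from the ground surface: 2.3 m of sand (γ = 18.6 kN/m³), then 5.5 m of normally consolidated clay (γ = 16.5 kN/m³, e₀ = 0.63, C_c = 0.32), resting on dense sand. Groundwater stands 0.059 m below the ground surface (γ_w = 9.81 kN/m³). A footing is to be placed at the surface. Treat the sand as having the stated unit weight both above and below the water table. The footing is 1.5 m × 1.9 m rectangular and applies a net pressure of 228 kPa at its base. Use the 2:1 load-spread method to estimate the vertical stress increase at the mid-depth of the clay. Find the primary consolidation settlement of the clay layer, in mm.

Mid-depth of clay below the ground surface: z = 2.3 + 5.5/2 = 5.05 m.
Total vertical stress at mid-clay: σ_v = 18.6×2.3 + 16.5×2.75 = 88.155 kPa.
Pore pressure: u = 9.81×(5.05 − 0.059) = 48.962 kPa.
Initial effective stress: σ'_0 = σ_v − u = 88.155 − 48.962 = 39.193 kPa.
Stress increase at mid-clay by the 2:1 spreading method:
Δσ = qBL/((B+z)(L+z)) = 228×1.5×1.9/((1.5+5.05)(1.9+5.05)) = 14.274 kPa
Final effective stress: σ'_f = σ'_0 + Δσ = 39.193 + 14.274 = 53.467 kPa.
Normally consolidated clay, so the full stress increment lies on the virgin compression line:
S_c = C_c·H/(1+e₀)·log₁₀(σ'_f/σ'_0) = 0.32×5.5/(1+0.63)×log₁₀(53.467/39.193)
    = 1.0798 × 0.13488 = 0.1456 m

S_c ≈ 146 mm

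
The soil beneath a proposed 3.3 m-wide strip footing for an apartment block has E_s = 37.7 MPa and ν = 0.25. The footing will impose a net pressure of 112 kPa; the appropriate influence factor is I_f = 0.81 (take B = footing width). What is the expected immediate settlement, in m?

Immediate (elastic) settlement: S_e = q·B·(1−ν²)/E_s · I_f.
E_s = 37.7 MPa = 37700 kPa.
S_e = 112 × 3.3 × (1 − 0.25²) / 37700 × 0.81
    = 112 × 3.3 × 0.9375 / 37700 × 0.81
    = 0.007445 m

S_e ≈ 0.00744 m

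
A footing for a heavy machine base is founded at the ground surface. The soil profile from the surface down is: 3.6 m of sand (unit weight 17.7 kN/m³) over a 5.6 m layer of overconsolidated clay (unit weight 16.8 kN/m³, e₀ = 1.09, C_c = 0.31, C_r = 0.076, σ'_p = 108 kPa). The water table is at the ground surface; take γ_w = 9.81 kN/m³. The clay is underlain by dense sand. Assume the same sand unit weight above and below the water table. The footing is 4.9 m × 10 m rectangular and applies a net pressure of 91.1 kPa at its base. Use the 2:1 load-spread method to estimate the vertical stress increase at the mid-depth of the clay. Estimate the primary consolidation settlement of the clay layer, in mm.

Mid-depth of clay below the ground surface: z = 3.6 + 5.6/2 = 6.4 m.
Total vertical stress at mid-clay: σ_v = 17.7×3.6 + 16.8×2.8 = 110.76 kPa.
Pore pressure: u = 9.81×(6.4 − 0) = 62.784 kPa.
Initial effective stress: σ'_0 = σ_v − u = 110.76 − 62.784 = 47.976 kPa.
Stress increase at mid-clay by the 2:1 spreading method:
Δσ = qBL/((B+z)(L+z)) = 91.1×4.9×10/((4.9+6.4)(10+6.4)) = 24.088 kPa
Final effective stress: σ'_f = 47.976 + 24.088 = 72.064 kPa.
σ'_f = 72.064 ≤ σ'_p = 108 kPa, so the clay remains overconsolidated and only the recompression index applies:
S_c = C_r·H/(1+e₀)·log₁₀(σ'_f/σ'_0) = 0.076×5.6/2.09×log₁₀(72.064/47.976)
    = 0.20363 × 0.17669 = 0.03598 m

S_c ≈ 36 mm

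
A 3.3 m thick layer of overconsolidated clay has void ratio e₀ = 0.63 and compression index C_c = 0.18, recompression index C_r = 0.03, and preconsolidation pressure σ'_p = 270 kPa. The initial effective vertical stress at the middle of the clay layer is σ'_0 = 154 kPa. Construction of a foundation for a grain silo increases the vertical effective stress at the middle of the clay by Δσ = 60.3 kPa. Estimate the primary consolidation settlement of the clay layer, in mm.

Final effective stress: σ'_f = 154 + 60.3 = 214.3 kPa.
σ'_f = 214.3 ≤ σ'_p = 270 kPa, so the clay remains overconsolidated and only the recompression index applies:
S_c = C_r·H/(1+e₀)·log₁₀(σ'_f/σ'_0) = 0.03×3.3/1.63×log₁₀(214.3/154)
    = 0.060735 × 0.1435 = 0.008715 m

S_c ≈ 8.72 mm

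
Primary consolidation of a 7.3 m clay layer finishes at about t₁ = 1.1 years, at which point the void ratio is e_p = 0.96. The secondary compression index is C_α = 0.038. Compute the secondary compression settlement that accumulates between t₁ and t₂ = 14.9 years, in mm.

S_s ≈ 160 mm

Secondary compression: S_s = C_α·H/(1+e_p)·log₁₀(t₂/t₁)
S_s = 0.038×7.3/(1+0.96)×log₁₀(14.9/1.1)
    = 0.1415 × 1.132 = 0.1602 m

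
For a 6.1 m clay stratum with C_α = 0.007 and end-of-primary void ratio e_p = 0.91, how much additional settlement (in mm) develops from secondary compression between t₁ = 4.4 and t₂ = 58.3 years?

S_s ≈ 25.1 mm

Secondary compression: S_s = C_α·H/(1+e_p)·log₁₀(t₂/t₁)
S_s = 0.007×6.1/(1+0.91)×log₁₀(58.3/4.4)
    = 0.02236 × 1.122 = 0.02509 m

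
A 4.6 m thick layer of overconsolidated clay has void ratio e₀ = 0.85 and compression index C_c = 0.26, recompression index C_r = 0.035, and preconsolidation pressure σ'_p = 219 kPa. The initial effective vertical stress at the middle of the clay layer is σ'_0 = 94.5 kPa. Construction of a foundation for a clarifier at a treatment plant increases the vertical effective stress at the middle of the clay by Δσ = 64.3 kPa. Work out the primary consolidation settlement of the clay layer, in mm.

S_c ≈ 19.6 mm

Final effective stress: σ'_f = 94.5 + 64.3 = 158.8 kPa.
σ'_f = 158.8 ≤ σ'_p = 219 kPa, so the clay remains overconsolidated and only the recompression index applies:
S_c = C_r·H/(1+e₀)·log₁₀(σ'_f/σ'_0) = 0.035×4.6/1.85×log₁₀(158.8/94.5)
    = 0.087028 × 0.22542 = 0.01962 m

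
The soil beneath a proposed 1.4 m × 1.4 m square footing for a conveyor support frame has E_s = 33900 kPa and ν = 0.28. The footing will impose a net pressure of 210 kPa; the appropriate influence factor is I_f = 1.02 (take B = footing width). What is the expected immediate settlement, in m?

Immediate (elastic) settlement: S_e = q·B·(1−ν²)/E_s · I_f.
S_e = 210 × 1.4 × (1 − 0.28²) / 33900 × 1.02
    = 210 × 1.4 × 0.9216 / 33900 × 1.02
    = 0.008152 m

S_e ≈ 0.00815 m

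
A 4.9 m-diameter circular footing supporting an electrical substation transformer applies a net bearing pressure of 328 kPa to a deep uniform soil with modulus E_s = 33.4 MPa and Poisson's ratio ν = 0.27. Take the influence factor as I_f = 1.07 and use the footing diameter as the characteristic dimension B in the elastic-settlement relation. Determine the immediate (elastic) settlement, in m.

Immediate (elastic) settlement: S_e = q·B·(1−ν²)/E_s · I_f.
E_s = 33.4 MPa = 33400 kPa.
S_e = 328 × 4.9 × (1 − 0.27²) / 33400 × 1.07
    = 328 × 4.9 × 0.9271 / 33400 × 1.07
    = 0.04773 m

S_e ≈ 0.0477 m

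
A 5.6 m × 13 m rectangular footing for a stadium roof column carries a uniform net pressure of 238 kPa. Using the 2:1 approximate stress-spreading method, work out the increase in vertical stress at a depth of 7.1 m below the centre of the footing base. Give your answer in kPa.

Δσ_z ≈ 67.9 kPa

By the 2:1 method the load spreads at 1 horizontal : 2 vertical, so at depth z the loaded area has grown by z in each plan dimension:
Δσ = qBL/((B+z)(L+z)) = 238×5.6×13/((5.6+7.1)(13+7.1)) = 67.875 kPa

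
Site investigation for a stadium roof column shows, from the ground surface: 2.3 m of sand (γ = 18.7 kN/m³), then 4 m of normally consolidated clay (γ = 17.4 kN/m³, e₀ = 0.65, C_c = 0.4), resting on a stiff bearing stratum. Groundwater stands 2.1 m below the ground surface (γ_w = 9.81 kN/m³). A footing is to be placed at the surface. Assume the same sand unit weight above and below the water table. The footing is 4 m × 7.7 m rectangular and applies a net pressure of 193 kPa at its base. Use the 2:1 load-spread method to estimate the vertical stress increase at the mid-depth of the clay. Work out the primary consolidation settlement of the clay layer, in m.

Mid-depth of clay below the ground surface: z = 2.3 + 4/2 = 4.3 m.
Total vertical stress at mid-clay: σ_v = 18.7×2.3 + 17.4×2 = 77.81 kPa.
Pore pressure: u = 9.81×(4.3 − 2.1) = 21.582 kPa.
Initial effective stress: σ'_0 = σ_v − u = 77.81 − 21.582 = 56.228 kPa.
Stress increase at mid-clay by the 2:1 spreading method:
Δσ = qBL/((B+z)(L+z)) = 193×4×7.7/((4+4.3)(7.7+4.3)) = 59.683 kPa
Final effective stress: σ'_f = σ'_0 + Δσ = 56.228 + 59.683 = 115.91 kPa.
Normally consolidated clay, so the full stress increment lies on the virgin compression line:
S_c = C_c·H/(1+e₀)·log₁₀(σ'_f/σ'_0) = 0.4×4/(1+0.65)×log₁₀(115.91/56.228)
    = 0.9697 × 0.31417 = 0.3047 m

S_c ≈ 0.305 m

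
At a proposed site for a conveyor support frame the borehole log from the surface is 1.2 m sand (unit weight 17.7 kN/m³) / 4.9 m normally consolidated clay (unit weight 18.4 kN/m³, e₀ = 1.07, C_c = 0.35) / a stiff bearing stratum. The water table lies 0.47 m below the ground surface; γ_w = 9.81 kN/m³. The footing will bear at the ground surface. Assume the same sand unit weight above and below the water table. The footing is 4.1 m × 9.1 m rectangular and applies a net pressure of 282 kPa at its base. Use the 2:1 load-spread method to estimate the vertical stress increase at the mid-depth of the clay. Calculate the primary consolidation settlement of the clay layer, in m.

S_c ≈ 0.502 m

Mid-depth of clay below the ground surface: z = 1.2 + 4.9/2 = 3.65 m.
Total vertical stress at mid-clay: σ_v = 17.7×1.2 + 18.4×2.45 = 66.32 kPa.
Pore pressure: u = 9.81×(3.65 − 0.47) = 31.196 kPa.
Initial effective stress: σ'_0 = σ_v − u = 66.32 − 31.196 = 35.124 kPa.
Stress increase at mid-clay by the 2:1 spreading method:
Δσ = qBL/((B+z)(L+z)) = 282×4.1×9.1/((4.1+3.65)(9.1+3.65)) = 106.48 kPa
Final effective stress: σ'_f = σ'_0 + Δσ = 35.124 + 106.48 = 141.6 kPa.
Normally consolidated clay, so the full stress increment lies on the virgin compression line:
S_c = C_c·H/(1+e₀)·log₁₀(σ'_f/σ'_0) = 0.35×4.9/(1+1.07)×log₁₀(141.6/35.124)
    = 0.8285 × 0.60546 = 0.5016 m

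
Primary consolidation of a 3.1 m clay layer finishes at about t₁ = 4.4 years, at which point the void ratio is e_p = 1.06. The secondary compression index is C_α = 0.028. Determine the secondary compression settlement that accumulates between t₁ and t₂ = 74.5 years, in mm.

Secondary compression: S_s = C_α·H/(1+e_p)·log₁₀(t₂/t₁)
S_s = 0.028×3.1/(1+1.06)×log₁₀(74.5/4.4)
    = 0.04214 × 1.229 = 0.05177 m

S_s ≈ 51.8 mm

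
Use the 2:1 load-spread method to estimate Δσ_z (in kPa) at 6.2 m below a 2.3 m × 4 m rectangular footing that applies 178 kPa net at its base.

Δσ_z ≈ 18.9 kPa

By the 2:1 method the load spreads at 1 horizontal : 2 vertical, so at depth z the loaded area has grown by z in each plan dimension:
Δσ = qBL/((B+z)(L+z)) = 178×2.3×4/((2.3+6.2)(4+6.2)) = 18.888 kPa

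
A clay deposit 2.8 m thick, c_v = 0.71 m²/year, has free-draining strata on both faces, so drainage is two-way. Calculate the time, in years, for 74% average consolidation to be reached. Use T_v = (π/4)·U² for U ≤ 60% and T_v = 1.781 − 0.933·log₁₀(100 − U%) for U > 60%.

t ≈ 1.27 years

Drainage path length: H_d = H/2 = 1.4 m (double drainage).
U > 60%: T_v = 1.781 − 0.933·log₁₀(100 − 74) = 0.46083.
t = T_v·H_d²/c_v = 0.46083×1.4²/0.71 = 1.272 years.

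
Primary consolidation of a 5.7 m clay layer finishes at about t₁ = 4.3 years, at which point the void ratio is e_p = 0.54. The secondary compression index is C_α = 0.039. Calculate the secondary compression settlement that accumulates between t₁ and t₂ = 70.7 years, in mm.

Secondary compression: S_s = C_α·H/(1+e_p)·log₁₀(t₂/t₁)
S_s = 0.039×5.7/(1+0.54)×log₁₀(70.7/4.3)
    = 0.1444 × 1.216 = 0.1755 m

S_s ≈ 176 mm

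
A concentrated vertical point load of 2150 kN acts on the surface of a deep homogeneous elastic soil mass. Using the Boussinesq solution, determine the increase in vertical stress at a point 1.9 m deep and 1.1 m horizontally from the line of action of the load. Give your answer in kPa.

Δσ_z ≈ 138 kPa

Boussinesq vertical stress below a point load on an elastic half-space:
Δσ_z = 3P/(2πz²) · [1 + (r/z)²]^(−5/2)
r/z = 1.1/1.9 = 0.57895; [1+(r/z)²]^(−5/2) = 0.48546.
Δσ_z = 3×2150/(2π×1.9²) × 0.48546 = 284.36 × 0.48546 = 138 kPa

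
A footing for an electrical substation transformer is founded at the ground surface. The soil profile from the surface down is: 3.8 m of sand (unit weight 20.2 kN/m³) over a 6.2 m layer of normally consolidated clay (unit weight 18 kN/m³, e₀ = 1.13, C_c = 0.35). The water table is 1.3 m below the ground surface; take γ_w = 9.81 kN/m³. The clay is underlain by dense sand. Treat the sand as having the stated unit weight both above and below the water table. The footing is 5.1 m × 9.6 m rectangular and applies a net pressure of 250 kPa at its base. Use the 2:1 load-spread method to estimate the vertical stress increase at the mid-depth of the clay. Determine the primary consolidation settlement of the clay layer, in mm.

Mid-depth of clay below the ground surface: z = 3.8 + 6.2/2 = 6.9 m.
Total vertical stress at mid-clay: σ_v = 20.2×3.8 + 18×3.1 = 132.56 kPa.
Pore pressure: u = 9.81×(6.9 − 1.3) = 54.936 kPa.
Initial effective stress: σ'_0 = σ_v − u = 132.56 − 54.936 = 77.624 kPa.
Stress increase at mid-clay by the 2:1 spreading method:
Δσ = qBL/((B+z)(L+z)) = 250×5.1×9.6/((5.1+6.9)(9.6+6.9)) = 61.818 kPa
Final effective stress: σ'_f = σ'_0 + Δσ = 77.624 + 61.818 = 139.44 kPa.
Normally consolidated clay, so the full stress increment lies on the virgin compression line:
S_c = C_c·H/(1+e₀)·log₁₀(σ'_f/σ'_0) = 0.35×6.2/(1+1.13)×log₁₀(139.44/77.624)
    = 1.0188 × 0.25439 = 0.2592 m

S_c ≈ 259 mm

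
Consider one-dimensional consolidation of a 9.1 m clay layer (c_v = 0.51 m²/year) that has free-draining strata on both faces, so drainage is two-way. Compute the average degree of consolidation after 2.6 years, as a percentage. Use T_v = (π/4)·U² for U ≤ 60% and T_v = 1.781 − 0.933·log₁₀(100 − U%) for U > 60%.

U ≈ 28.6 %

Drainage path length: H_d = H/2 = 4.55 m (double drainage).
T_v = c_v·t/H_d² = 0.51×2.6/4.55² = 0.06405.
T_v = 0.06405 corresponds to the U ≤ 60% branch:
U = √(4T_v/π) = 0.2856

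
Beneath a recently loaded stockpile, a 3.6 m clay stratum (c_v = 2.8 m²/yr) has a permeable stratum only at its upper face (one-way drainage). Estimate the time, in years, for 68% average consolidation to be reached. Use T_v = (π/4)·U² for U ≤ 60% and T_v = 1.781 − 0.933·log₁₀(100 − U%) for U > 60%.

Drainage path length: H_d = H = 3.6 m (single drainage).
U > 60%: T_v = 1.781 − 0.933·log₁₀(100 − 68) = 0.3767.
t = T_v·H_d²/c_v = 0.3767×3.6²/2.8 = 1.744 years.

t ≈ 1.74 years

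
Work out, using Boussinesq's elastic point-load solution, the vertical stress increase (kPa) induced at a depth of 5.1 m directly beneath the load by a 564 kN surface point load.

Δσ_z ≈ 10.4 kPa

Boussinesq vertical stress below a point load on an elastic half-space:
Δσ_z = 3P/(2πz²) · [1 + (r/z)²]^(−5/2)
r/z = 0/5.1 = 0; [1+(r/z)²]^(−5/2) = 1.
Δσ_z = 3×564/(2π×5.1²) × 1 = 10.353 × 1 = 10.35 kPa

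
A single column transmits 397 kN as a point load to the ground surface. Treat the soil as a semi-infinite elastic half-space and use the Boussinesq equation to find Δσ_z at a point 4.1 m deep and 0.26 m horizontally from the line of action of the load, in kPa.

Δσ_z ≈ 11.2 kPa

Boussinesq vertical stress below a point load on an elastic half-space:
Δσ_z = 3P/(2πz²) · [1 + (r/z)²]^(−5/2)
r/z = 0.26/4.1 = 0.063415; [1+(r/z)²]^(−5/2) = 0.99002.
Δσ_z = 3×397/(2π×4.1²) × 0.99002 = 11.276 × 0.99002 = 11.16 kPa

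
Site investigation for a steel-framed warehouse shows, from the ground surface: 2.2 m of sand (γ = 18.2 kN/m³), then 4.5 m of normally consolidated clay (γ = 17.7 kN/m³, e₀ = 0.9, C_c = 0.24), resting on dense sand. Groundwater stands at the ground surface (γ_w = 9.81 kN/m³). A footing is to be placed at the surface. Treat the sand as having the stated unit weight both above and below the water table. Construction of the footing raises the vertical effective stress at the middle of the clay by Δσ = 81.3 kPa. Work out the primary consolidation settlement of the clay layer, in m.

S_c ≈ 0.291 m

Mid-depth of clay below the ground surface: z = 2.2 + 4.5/2 = 4.45 m.
Total vertical stress at mid-clay: σ_v = 18.2×2.2 + 17.7×2.25 = 79.865 kPa.
Pore pressure: u = 9.81×(4.45 − 0) = 43.655 kPa.
Initial effective stress: σ'_0 = σ_v − u = 79.865 − 43.655 = 36.21 kPa.
Final effective stress: σ'_f = σ'_0 + Δσ = 36.21 + 81.3 = 117.51 kPa.
Normally consolidated clay, so the full stress increment lies on the virgin compression line:
S_c = C_c·H/(1+e₀)·log₁₀(σ'_f/σ'_0) = 0.24×4.5/(1+0.9)×log₁₀(117.51/36.21)
    = 0.56842 × 0.51125 = 0.2906 m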